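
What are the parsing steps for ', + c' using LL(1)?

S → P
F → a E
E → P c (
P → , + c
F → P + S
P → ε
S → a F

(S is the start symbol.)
Stack is shown with the top on the left.

Stack    Input    Action
------------------------
S $      , + c $  output S → P
P $      , + c $  output P → , + c
, + c $  , + c $  match ','
+ c $    + c $    match '+'
c $      c $      match 'c'
$        $        accept

The string is accepted.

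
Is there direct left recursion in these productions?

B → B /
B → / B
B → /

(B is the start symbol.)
Yes, B is left-recursive

B → B /: LEFT RECURSIVE (starts with B)
B → / B: starts with '/'
B → /: starts with '/'

The grammar has direct left recursion on: B.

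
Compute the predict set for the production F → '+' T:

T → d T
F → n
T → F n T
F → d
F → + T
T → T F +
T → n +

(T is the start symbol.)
PREDICT(F → '+' T) = (FIRST(RHS) \ {ε}) ∪ (FOLLOW(F) if ε ∈ FIRST(RHS), i.e. RHS ⇒* ε)
FIRST('+' T) = { '+' }
ε ∉ FIRST('+' T), so FOLLOW(F) is not added.
PREDICT(F → '+' T) = { '+' }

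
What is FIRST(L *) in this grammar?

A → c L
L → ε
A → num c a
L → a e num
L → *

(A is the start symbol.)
FIRST sets of the non-terminals involved (from the grammar, by fixed-point iteration):
  FIRST(L) = { '*', 'a', ε }

To compute FIRST(L *), process the symbols left to right:
Symbol L is a non-terminal. Add FIRST(L) \ {ε} = { '*', 'a' }
L is nullable (ε ∈ FIRST(L)), continue to the next symbol.
Symbol * is a terminal. Add '*' and stop.
FIRST(L *) = { '*', 'a' }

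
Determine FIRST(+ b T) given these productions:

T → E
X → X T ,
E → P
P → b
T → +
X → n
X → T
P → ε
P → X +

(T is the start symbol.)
To compute FIRST(+ b T), process the symbols left to right:
Symbol + is a terminal. Add '+' and stop.
FIRST(+ b T) = { '+' }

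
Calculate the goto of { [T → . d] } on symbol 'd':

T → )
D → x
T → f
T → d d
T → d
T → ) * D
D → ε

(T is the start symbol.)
{ [T → d .] }

GOTO(I, 'd') = CLOSURE({ [A → αX.β] : [A → α.Xβ] ∈ I, X = 'd' })

Items with dot before 'd', with the dot advanced:
  [T → . d] → [T → d .]
Closure adds nothing (no advanced item has the dot before a non-terminal).

GOTO = { [T → d .] }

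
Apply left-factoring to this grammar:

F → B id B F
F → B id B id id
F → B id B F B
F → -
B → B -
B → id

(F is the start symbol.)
Left-factoring transforms A → αβ₁ | αβ₂ into A → αA' and A' → β₁ | β₂
(α is the longest common prefix among the alternatives). Repeat until
no nonterminal has two alternatives with a common prefix.

Round 1: F has alternatives sharing prefix 'B id B'. Introduce F': F → B id B F'
  Add: F' → F
  Add: F' → id id
  Add: F' → F B

Round 2: F' has alternatives sharing prefix 'F'. Introduce F'': F' → F F''
  Add: F'' → ε
  Add: F'' → B

No remaining common prefixes — done.

Resulting grammar:
F → B id B F'
F' → F F''
F'' → ε
F'' → B
F' → id id
F → -
B → B -
B → id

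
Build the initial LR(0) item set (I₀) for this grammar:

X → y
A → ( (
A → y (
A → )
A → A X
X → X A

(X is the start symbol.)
First, augment the grammar with X' → X
I₀ = CLOSURE({ [X' → . X] }):
  [X' → . X] has the dot before X: add [X → . y], [X → . X A]
No further items can be added.

I₀ = { [X → . X A], [X → . y], [X' → . X] }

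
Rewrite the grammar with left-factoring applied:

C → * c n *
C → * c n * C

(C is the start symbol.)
C → * c n * C'
C' → ε
C' → C

Left-factoring transforms A → αβ₁ | αβ₂ into A → αA' and A' → β₁ | β₂
(α is the longest common prefix among the alternatives). Repeat until
no nonterminal has two alternatives with a common prefix.

Round 1: C has alternatives sharing prefix '* c n *'. Introduce C': C → * c n * C'
  Add: C' → ε
  Add: C' → C

No remaining common prefixes — done.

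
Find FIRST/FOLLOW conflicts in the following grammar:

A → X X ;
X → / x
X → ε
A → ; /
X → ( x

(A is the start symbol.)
Yes. X → '/' x with FOLLOW(X) on { '/' }; X → '(' x with FOLLOW(X) on { '(' }

A FIRST/FOLLOW conflict occurs when a non-terminal N has a nullable alternative N → β (β ⇒* ε) and another alternative N → α with FIRST(α) ∩ FOLLOW(N) ≠ ∅: on such a lookahead the parser cannot decide between expanding α and letting N vanish via β.

Nullable non-terminals: X.

X: nullable alternative(s) X → ε; FOLLOW(X) = { '(', '/', ';' }
  X → / x: FIRST \ {ε} = { '/' } — overlaps FOLLOW(X) on { '/' }: CONFLICT
  X → ε: FIRST \ {ε} = { } — this is the only nullable alternative, skip
  X → ( x: FIRST \ {ε} = { '(' } — overlaps FOLLOW(X) on { '(' }: CONFLICT

A has no nullable alternative, so no FIRST/FOLLOW check is needed there.

So the grammar has 2 FIRST/FOLLOW conflicts (marked CONFLICT above).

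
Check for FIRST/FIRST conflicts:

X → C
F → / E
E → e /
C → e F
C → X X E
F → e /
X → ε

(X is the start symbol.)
Yes. C → e F / C → X X E on { 'e' }

A FIRST/FIRST conflict occurs when two productions N → α and N → β for the same non-terminal have FIRST(α) ∩ FIRST(β) ≠ ∅ (with ε ∈ FIRST of a nullable right-hand side, so two nullable alternatives also conflict).

FIRST sets of the non-terminals at (or reachable through a nullable prefix from) the front of some alternative:
  FIRST(C) = { 'e' }
  FIRST(X) = { 'e', ε }
  FIRST(E) = { 'e' }

Productions for X:
  X → C: FIRST = { 'e' }
  X → ε: FIRST = { ε }
Productions for F:
  F → / E: FIRST = { '/' }
  F → e /: FIRST = { 'e' }
Productions for C:
  C → e F: FIRST = { 'e' }
  C → X X E: FIRST = { 'e' }
E has only one production, so no FIRST/FIRST conflict is possible there.

Conflict for C: C → e F and C → X X E
  Overlap: { 'e' }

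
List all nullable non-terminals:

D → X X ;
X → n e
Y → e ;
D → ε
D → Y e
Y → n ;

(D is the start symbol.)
{ 'D' }

ε-productions: D → ε
So D is immediately nullable.
No further non-terminal can be added: every production for the remaining non-terminals contains a terminal or a non-nullable non-terminal.
Nullable = { 'D' }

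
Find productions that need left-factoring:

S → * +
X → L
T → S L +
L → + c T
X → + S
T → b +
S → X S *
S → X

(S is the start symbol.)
Left-factoring is needed when two productions for the same non-terminal
share a common prefix on the right-hand side.

Productions for S:
  S → * +
  S → X S *
  S → X
Productions for X:
  X → L
  X → + S
Productions for T:
  T → S L +
  T → b +

Found common prefix 'X' in productions for S

Answer: Yes, S has productions with common prefix 'X'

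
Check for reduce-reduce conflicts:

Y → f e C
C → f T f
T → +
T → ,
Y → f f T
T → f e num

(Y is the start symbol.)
No reduce-reduce conflicts

A reduce-reduce conflict occurs when an LR(0) state has two complete items [A → α .] and [B → β .] — both call for a reduction, and with no lookahead the parser cannot choose between them.

Augment with Y' → Y and build the canonical LR(0) collection (I0 = CLOSURE({[Y' → . Y]}), then GOTO on every symbol after a dot until no new states appear). It has 15 states:
  I0: { [Y → . f e C], [Y → . f f T], [Y' → . Y] }  — shift
  I1: { [Y' → Y .] }  — accept
  I2: { [Y → f . e C], [Y → f . f T] }  — shift
  I3: { [C → . f T f], [Y → f e . C] }  — shift
  I4: { [T → . +], [T → . ,], [T → . f e num], [Y → f f . T] }  — shift
  I5: { [T → + .] }  — reduce
  I6: { [T → , .] }  — reduce
  I7: { [Y → f f T .] }  — reduce
  I8: { [T → f . e num] }  — shift
  I9: { [T → f e . num] }  — shift
  I10: { [T → f e num .] }  — reduce
  I11: { [Y → f e C .] }  — reduce
  I12: { [C → f . T f], [T → . +], [T → . ,], [T → . f e num] }  — shift
  I13: { [C → f T . f] }  — shift
  I14: { [C → f T f .] }  — reduce

No state contains more than one complete item.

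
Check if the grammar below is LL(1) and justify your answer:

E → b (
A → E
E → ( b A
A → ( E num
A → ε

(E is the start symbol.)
No. Predict set conflict for A: { '(' }

Relevant sets:
  FIRST(E) = { '(', 'b' }
  FOLLOW(A) = { $, 'num' }

For E:
  PREDICT(E → b '(') = { 'b' }
  PREDICT(E → '(' b A) = { '(' }
For A:
  PREDICT(A → E) = { '(', 'b' }
  PREDICT(A → '(' E num) = { '(' }
  PREDICT(A → ε) = { $, 'num' }

Conflict found: Predict set conflict for A: { '(' }
The grammar is NOT LL(1).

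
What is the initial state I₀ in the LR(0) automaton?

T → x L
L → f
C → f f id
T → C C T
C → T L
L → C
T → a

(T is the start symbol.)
First, augment the grammar with T' → T
I₀ = CLOSURE({ [T' → . T] }):
  [T' → . T] has the dot before T: add [T → . x L], [T → . C C T], [T → . a]
  [T → . C C T] has the dot before C: add [C → . f f id], [C → . T L]
No further items can be added.

I₀ = { [C → . T L], [C → . f f id], [T → . C C T], [T → . a], [T → . x L], [T' → . T] }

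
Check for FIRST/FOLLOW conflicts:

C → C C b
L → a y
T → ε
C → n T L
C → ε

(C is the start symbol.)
A FIRST/FOLLOW conflict occurs when a non-terminal N has a nullable alternative N → β (β ⇒* ε) and another alternative N → α with FIRST(α) ∩ FOLLOW(N) ≠ ∅: on such a lookahead the parser cannot decide between expanding α and letting N vanish via β.

Nullable non-terminals: C, T.
FIRST sets used below: FIRST(C) = { 'b', 'n', ε }

C: nullable alternative(s) C → ε; FOLLOW(C) = { $, 'b', 'n' }
  C → C C b: FIRST \ {ε} = { 'b', 'n' } — overlaps FOLLOW(C) on { 'b', 'n' }: CONFLICT
  C → n T L: FIRST \ {ε} = { 'n' } — overlaps FOLLOW(C) on { 'n' }: CONFLICT
  C → ε: FIRST \ {ε} = { } — this is the only nullable alternative, skip
T has a nullable alternative but only one production, so nothing to check.

L has no nullable alternative, so no FIRST/FOLLOW check is needed there.

So the grammar has 2 FIRST/FOLLOW conflicts (marked CONFLICT above).

Answer: Yes. C → C C b with FOLLOW(C) on { 'b', 'n' }; C → n T L with FOLLOW(C) on { 'n' }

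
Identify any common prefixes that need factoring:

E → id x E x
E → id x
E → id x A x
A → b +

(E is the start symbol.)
Left-factoring is needed when two productions for the same non-terminal
share a common prefix on the right-hand side.

Productions for E:
  E → id x E x
  E → id x
  E → id x A x

Found common prefix 'id x' in productions for E

Answer: Yes, E has productions with common prefix 'id x'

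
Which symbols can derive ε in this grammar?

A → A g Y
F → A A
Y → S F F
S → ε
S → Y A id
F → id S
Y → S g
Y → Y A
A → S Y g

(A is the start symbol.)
{ 'S' }

ε-productions: S → ε
So S is immediately nullable.
No further non-terminal can be added: every production for the remaining non-terminals contains a terminal or a non-nullable non-terminal.
Nullable = { 'S' }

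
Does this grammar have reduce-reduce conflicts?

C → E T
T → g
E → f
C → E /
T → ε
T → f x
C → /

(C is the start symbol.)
Augment with C' → C and build the canonical LR(0) collection (I0 = CLOSURE({[C' → . C]}), then GOTO on every symbol after a dot until no new states appear). It has 10 states:
  I0: { [C → . /], [C → . E /], [C → . E T], [C' → . C], [E → . f] }  — shift
  I1: { [C → / .] }  — reduce
  I2: { [C' → C .] }  — accept
  I3: { [C → E . /], [C → E . T], [T → . f x], [T → . g], [T → .] }  — shift, reduce
  I4: { [E → f .] }  — reduce
  I5: { [C → E / .] }  — reduce
  I6: { [C → E T .] }  — reduce
  I7: { [T → f . x] }  — shift
  I8: { [T → g .] }  — reduce
  I9: { [T → f x .] }  — reduce

No state contains more than one complete item.

Answer: No reduce-reduce conflicts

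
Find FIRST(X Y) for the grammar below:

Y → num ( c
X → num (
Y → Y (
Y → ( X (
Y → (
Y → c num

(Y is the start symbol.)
{ 'num' }

FIRST sets of the non-terminals involved (from the grammar, by fixed-point iteration):
  FIRST(X) = { 'num' }

To compute FIRST(X Y), process the symbols left to right:
Symbol X is a non-terminal. Add FIRST(X) \ {ε} = { 'num' }
X is not nullable (ε ∉ FIRST(X)), so stop here.
FIRST(X Y) = { 'num' }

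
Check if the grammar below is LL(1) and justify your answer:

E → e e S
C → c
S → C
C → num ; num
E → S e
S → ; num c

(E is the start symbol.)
Relevant sets:
  FIRST(S) = { ';', 'c', 'num' }
  FIRST(C) = { 'c', 'num' }

For E:
  PREDICT(E → e e S) = { 'e' }
  PREDICT(E → S e) = { ';', 'c', 'num' }
For C:
  PREDICT(C → c) = { 'c' }
  PREDICT(C → num ';' num) = { 'num' }
For S:
  PREDICT(S → C) = { 'c', 'num' }
  PREDICT(S → ';' num c) = { ';' }

All predict sets are disjoint. The grammar IS LL(1).

Answer: Yes, the grammar is LL(1).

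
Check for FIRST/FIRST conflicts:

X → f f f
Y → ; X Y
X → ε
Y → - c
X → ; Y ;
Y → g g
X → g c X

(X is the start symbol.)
A FIRST/FIRST conflict occurs when two productions N → α and N → β for the same non-terminal have FIRST(α) ∩ FIRST(β) ≠ ∅ (with ε ∈ FIRST of a nullable right-hand side, so two nullable alternatives also conflict).

Productions for X:
  X → f f f: FIRST = { 'f' }
  X → ε: FIRST = { ε }
  X → ; Y ;: FIRST = { ';' }
  X → g c X: FIRST = { 'g' }
Productions for Y:
  Y → ; X Y: FIRST = { ';' }
  Y → - c: FIRST = { '-' }
  Y → g g: FIRST = { 'g' }

All alternatives of each non-terminal have pairwise disjoint FIRST sets.

Answer: No FIRST/FIRST conflicts.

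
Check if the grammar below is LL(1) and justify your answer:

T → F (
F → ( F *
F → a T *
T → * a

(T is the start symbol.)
Yes, the grammar is LL(1).

A grammar is LL(1) if for each non-terminal N with multiple productions, the predict sets of those productions are pairwise disjoint, where PREDICT(N → α) = (FIRST(α) \ {ε}) ∪ (FOLLOW(N) if α ⇒* ε).

Relevant sets:
  FIRST(F) = { '(', 'a' }

For T:
  PREDICT(T → F '(') = { '(', 'a' }
  PREDICT(T → '*' a) = { '*' }
For F:
  PREDICT(F → '(' F '*') = { '(' }
  PREDICT(F → a T '*') = { 'a' }

All predict sets are disjoint. The grammar IS LL(1).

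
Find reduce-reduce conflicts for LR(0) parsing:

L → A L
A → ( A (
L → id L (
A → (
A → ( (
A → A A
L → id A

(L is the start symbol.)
Yes — I10: [A → ( .] vs [A → ( ( .]; I12: [A → ( .] vs [A → ( A ( .]

A reduce-reduce conflict occurs when an LR(0) state has two complete items [A → α .] and [B → β .] — both call for a reduction, and with no lookahead the parser cannot choose between them.

Augment with L' → L and build the canonical LR(0) collection (I0 = CLOSURE({[L' → . L]}), then GOTO on every symbol after a dot until no new states appear). It has 14 states:
  I0: { [A → . ( (], [A → . ( A (], [A → . (], [A → . A A], [L → . A L], [L → . id A], [L → . id L (], [L' → . L] }  — shift
  I1: { [A → ( . (], [A → ( . A (], [A → ( .], [A → . ( (], [A → . ( A (], [A → . (], [A → . A A] }  — shift, reduce
  I2: { [A → . ( (], [A → . ( A (], [A → . (], [A → . A A], [A → A . A], [L → . A L], [L → . id A], [L → . id L (], [L → A . L] }  — shift
  I3: { [L' → L .] }  — accept
  I4: { [A → . ( (], [A → . ( A (], [A → . (], [A → . A A], [L → . A L], [L → . id A], [L → . id L (], [L → id . A], [L → id . L (] }  — shift
  I5: { [A → . ( (], [A → . ( A (], [A → . (], [A → . A A], [A → A . A], [L → . A L], [L → . id A], [L → . id L (], [L → A . L], [L → id A .] }  — shift, reduce
  I6: { [L → id L . (] }  — shift
  I7: { [L → id L ( .] }  — reduce
  I8: { [A → . ( (], [A → . ( A (], [A → . (], [A → . A A], [A → A . A], [A → A A .], [L → . A L], [L → . id A], [L → . id L (], [L → A . L] }  — shift, reduce
  I9: { [L → A L .] }  — reduce
  I10: { [A → ( ( .], [A → ( . (], [A → ( . A (], [A → ( .], [A → . ( (], [A → . ( A (], [A → . (], [A → . A A] }  — shift, 2 reduces
  I11: { [A → ( A . (], [A → . ( (], [A → . ( A (], [A → . (], [A → . A A], [A → A . A] }  — shift
  I12: { [A → ( . (], [A → ( . A (], [A → ( .], [A → ( A ( .], [A → . ( (], [A → . ( A (], [A → . (], [A → . A A] }  — shift, 2 reduces
  I13: { [A → . ( (], [A → . ( A (], [A → . (], [A → . A A], [A → A . A], [A → A A .] }  — shift, reduce

I10 contains complete items [A → ( .], [A → ( ( .] — reduce-reduce conflict.
I12 contains complete items [A → ( .], [A → ( A ( .] — reduce-reduce conflict.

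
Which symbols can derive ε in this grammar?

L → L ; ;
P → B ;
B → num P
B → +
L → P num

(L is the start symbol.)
A non-terminal is nullable if it can derive ε (the empty string): either it has an ε-production, or it has a production whose right-hand side consists entirely of nullable non-terminals.

There are no ε-productions, so no non-terminal can derive ε.
No non-terminals are nullable.

Answer: None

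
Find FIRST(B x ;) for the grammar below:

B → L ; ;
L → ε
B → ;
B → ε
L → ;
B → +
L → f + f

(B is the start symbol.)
FIRST sets of the non-terminals involved (from the grammar, by fixed-point iteration):
  FIRST(B) = { '+', ';', 'f', ε }

To compute FIRST(B x ;), process the symbols left to right:
Symbol B is a non-terminal. Add FIRST(B) \ {ε} = { '+', ';', 'f' }
B is nullable (ε ∈ FIRST(B)), continue to the next symbol.
Symbol x is a terminal. Add 'x' and stop.
FIRST(B x ;) = { '+', ';', 'f', 'x' }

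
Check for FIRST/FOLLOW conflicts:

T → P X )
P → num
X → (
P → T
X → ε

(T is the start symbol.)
No FIRST/FOLLOW conflicts.

A FIRST/FOLLOW conflict occurs when a non-terminal N has a nullable alternative N → β (β ⇒* ε) and another alternative N → α with FIRST(α) ∩ FOLLOW(N) ≠ ∅: on such a lookahead the parser cannot decide between expanding α and letting N vanish via β.

Nullable non-terminals: X.

X: nullable alternative(s) X → ε; FOLLOW(X) = { ')' }
  X → (: FIRST \ {ε} = { '(' } — disjoint from FOLLOW(X)
  X → ε: FIRST \ {ε} = { } — this is the only nullable alternative, skip

P, T have no nullable alternative, so no FIRST/FOLLOW check is needed there.

No FIRST/FOLLOW conflicts found.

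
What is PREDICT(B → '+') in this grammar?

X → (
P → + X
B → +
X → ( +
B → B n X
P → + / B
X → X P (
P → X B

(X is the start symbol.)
{ '+' }

PREDICT(B → '+') = (FIRST(RHS) \ {ε}) ∪ (FOLLOW(B) if ε ∈ FIRST(RHS), i.e. RHS ⇒* ε)
FIRST('+') = { '+' }
ε ∉ FIRST('+'), so FOLLOW(B) is not added.
PREDICT(B → '+') = { '+' }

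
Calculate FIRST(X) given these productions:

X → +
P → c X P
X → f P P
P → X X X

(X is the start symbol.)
{ '+', 'f' }

From X → +:
  - '+' is a terminal: add '+' and stop
From X → f P P:
  - f is a terminal: add 'f' and stop

Collecting: FIRST(X) = { '+', 'f' }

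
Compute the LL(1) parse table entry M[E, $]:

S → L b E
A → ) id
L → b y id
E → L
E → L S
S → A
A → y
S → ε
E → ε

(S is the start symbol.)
To find M[E, $], we find productions for E where $ is in the predict set (PREDICT(N → α) = (FIRST(α) \ {ε}) ∪ (FOLLOW(N) if α ⇒* ε)).

Relevant sets:
  FIRST(L) = { 'b' }
  FOLLOW(E) = { $ }

E → L: PREDICT = { 'b' }
E → L S: PREDICT = { 'b' }
E → ε: PREDICT = { $ }
  $ is in predict set, so this production goes in M[E, $]

M[E, $] = E → ε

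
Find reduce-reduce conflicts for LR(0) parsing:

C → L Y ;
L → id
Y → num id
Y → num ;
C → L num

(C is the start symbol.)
No reduce-reduce conflicts

A reduce-reduce conflict occurs when an LR(0) state has two complete items [A → α .] and [B → β .] — both call for a reduction, and with no lookahead the parser cannot choose between them.

Augment with C' → C and build the canonical LR(0) collection (I0 = CLOSURE({[C' → . C]}), then GOTO on every symbol after a dot until no new states appear). It has 9 states:
  I0: { [C → . L Y ;], [C → . L num], [C' → . C], [L → . id] }  — shift
  I1: { [C' → C .] }  — accept
  I2: { [C → L . Y ;], [C → L . num], [Y → . num ;], [Y → . num id] }  — shift
  I3: { [L → id .] }  — reduce
  I4: { [C → L Y . ;] }  — shift
  I5: { [C → L num .], [Y → num . ;], [Y → num . id] }  — shift, reduce
  I6: { [Y → num ; .] }  — reduce
  I7: { [Y → num id .] }  — reduce
  I8: { [C → L Y ; .] }  — reduce

No state contains more than one complete item.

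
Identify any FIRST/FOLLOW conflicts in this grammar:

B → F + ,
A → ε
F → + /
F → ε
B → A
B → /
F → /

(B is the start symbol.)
A FIRST/FOLLOW conflict occurs when a non-terminal N has a nullable alternative N → β (β ⇒* ε) and another alternative N → α with FIRST(α) ∩ FOLLOW(N) ≠ ∅: on such a lookahead the parser cannot decide between expanding α and letting N vanish via β.

Nullable non-terminals: A, B, F.
FIRST sets used below: FIRST(F) = { '+', '/', ε }, FIRST(A) = { ε }
A has a nullable alternative but only one production, so nothing to check.

B: nullable alternative(s) B → A; FOLLOW(B) = { $ }
  B → F + ,: FIRST \ {ε} = { '+', '/' } — disjoint from FOLLOW(B)
  B → A: FIRST \ {ε} = { } — this is the only nullable alternative, skip
  B → /: FIRST \ {ε} = { '/' } — disjoint from FOLLOW(B)

F: nullable alternative(s) F → ε; FOLLOW(F) = { '+' }
  F → + /: FIRST \ {ε} = { '+' } — overlaps FOLLOW(F) on { '+' }: CONFLICT
  F → ε: FIRST \ {ε} = { } — this is the only nullable alternative, skip
  F → /: FIRST \ {ε} = { '/' } — disjoint from FOLLOW(F)

So the grammar has 1 FIRST/FOLLOW conflict (marked CONFLICT above).

Answer: Yes. F → '+' '/' with FOLLOW(F) on { '+' }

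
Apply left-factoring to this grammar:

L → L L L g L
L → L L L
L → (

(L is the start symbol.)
L → L L L L'
L' → g L
L' → ε
L → (

Left-factoring transforms A → αβ₁ | αβ₂ into A → αA' and A' → β₁ | β₂
(α is the longest common prefix among the alternatives). Repeat until
no nonterminal has two alternatives with a common prefix.

Round 1: L has alternatives sharing prefix 'L L L'. Introduce L': L → L L L L'
  Add: L' → g L
  Add: L' → ε

No remaining common prefixes — done.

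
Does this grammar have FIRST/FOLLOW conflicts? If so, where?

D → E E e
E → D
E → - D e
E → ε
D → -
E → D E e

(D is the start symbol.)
Nullable non-terminals: E.
FIRST sets used below: FIRST(D) = { '-', 'e' }

E: nullable alternative(s) E → ε; FOLLOW(E) = { '-', 'e' }
  E → D: FIRST \ {ε} = { '-', 'e' } — overlaps FOLLOW(E) on { '-', 'e' }: CONFLICT
  E → - D e: FIRST \ {ε} = { '-' } — overlaps FOLLOW(E) on { '-' }: CONFLICT
  E → ε: FIRST \ {ε} = { } — this is the only nullable alternative, skip
  E → D E e: FIRST \ {ε} = { '-', 'e' } — overlaps FOLLOW(E) on { '-', 'e' }: CONFLICT

D has no nullable alternative, so no FIRST/FOLLOW check is needed there.

So the grammar has 3 FIRST/FOLLOW conflicts (marked CONFLICT above).

Answer: Yes. E → D with FOLLOW(E) on { '-', 'e' }; E → '-' D e with FOLLOW(E) on { '-' }; E → D E e with FOLLOW(E) on { '-', 'e' }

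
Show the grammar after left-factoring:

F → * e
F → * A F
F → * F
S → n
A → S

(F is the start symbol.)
Left-factoring transforms A → αβ₁ | αβ₂ into A → αA' and A' → β₁ | β₂
(α is the longest common prefix among the alternatives). Repeat until
no nonterminal has two alternatives with a common prefix.

Round 1: F has alternatives sharing prefix '*'. Introduce F': F → * F'
  Add: F' → e
  Add: F' → A F
  Add: F' → F

No remaining common prefixes — done.

Resulting grammar:
F → * F'
F' → e
F' → A F
F' → F
S → n
A → S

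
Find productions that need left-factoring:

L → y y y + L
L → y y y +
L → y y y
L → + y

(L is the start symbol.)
Yes, L has productions with common prefix 'y y y'

Left-factoring is needed when two productions for the same non-terminal
share a common prefix on the right-hand side.

Productions for L:
  L → y y y + L
  L → y y y +
  L → y y y
  L → + y

Found common prefix 'y y y' in productions for L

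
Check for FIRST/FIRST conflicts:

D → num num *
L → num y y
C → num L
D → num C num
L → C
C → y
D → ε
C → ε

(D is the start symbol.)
FIRST sets of the non-terminals at (or reachable through a nullable prefix from) the front of some alternative:
  FIRST(C) = { 'num', 'y', ε }

Productions for D:
  D → num num *: FIRST = { 'num' }
  D → num C num: FIRST = { 'num' }
  D → ε: FIRST = { ε }
Productions for L:
  L → num y y: FIRST = { 'num' }
  L → C: FIRST = { 'num', 'y', ε }
Productions for C:
  C → num L: FIRST = { 'num' }
  C → y: FIRST = { 'y' }
  C → ε: FIRST = { ε }

Conflict for D: D → num num * and D → num C num
  Overlap: { 'num' }
Conflict for L: L → num y y and L → C
  Overlap: { 'num' }

Answer: Yes. D → num num '*' / D → num C num on { 'num' }; L → num y y / L → C on { 'num' }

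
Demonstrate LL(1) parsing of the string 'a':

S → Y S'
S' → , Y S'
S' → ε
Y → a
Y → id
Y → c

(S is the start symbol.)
Stack is shown with the top on the left.

Stack   Input  Action
---------------------
S $     a $    output S → Y S'
Y S' $  a $    output Y → a
a S' $  a $    match 'a'
S' $    $      output S' → ε
$       $      accept

The string is accepted.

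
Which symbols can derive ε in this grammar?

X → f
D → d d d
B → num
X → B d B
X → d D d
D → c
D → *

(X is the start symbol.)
None

There are no ε-productions, so no non-terminal can derive ε.
No non-terminals are nullable.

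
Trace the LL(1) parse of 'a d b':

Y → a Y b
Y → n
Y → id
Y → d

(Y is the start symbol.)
LL(1) parsing maintains a stack (initially the start symbol over $) and the input. At each step: if the stack top is a terminal, match it against the current input token; if it is a non-terminal N, replace it with the RHS of M[N, lookahead] (the unique production whose predict set contains the lookahead).

Stack is shown with the top on the left.

Stack    Input    Action
------------------------
Y $      a d b $  output Y → a Y b
a Y b $  a d b $  match 'a'
Y b $    d b $    output Y → d
d b $    d b $    match 'd'
b $      b $      match 'b'
$        $        accept

The string is accepted.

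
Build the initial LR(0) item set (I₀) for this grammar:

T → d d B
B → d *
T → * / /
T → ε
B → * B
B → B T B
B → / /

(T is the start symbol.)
First, augment the grammar with T' → T
I₀ = CLOSURE({ [T' → . T] }):
  [T' → . T] has the dot before T: add [T → . d d B], [T → . * / /], [T → .]
No further items can be added.

I₀ = { [T → . * / /], [T → . d d B], [T → .], [T' → . T] }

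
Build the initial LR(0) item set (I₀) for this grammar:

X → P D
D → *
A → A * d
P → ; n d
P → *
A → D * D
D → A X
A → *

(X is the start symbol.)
{ [P → . *], [P → . ; n d], [X → . P D], [X' → . X] }

First, augment the grammar with X' → X
I₀ = CLOSURE({ [X' → . X] }):
  [X' → . X] has the dot before X: add [X → . P D]
  [X → . P D] has the dot before P: add [P → . ; n d], [P → . *]
No further items can be added.

I₀ = { [P → . *], [P → . ; n d], [X → . P D], [X' → . X] }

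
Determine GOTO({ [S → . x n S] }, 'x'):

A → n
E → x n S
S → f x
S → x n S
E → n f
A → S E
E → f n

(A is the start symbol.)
{ [S → x . n S] }

GOTO(I, 'x') = CLOSURE({ [A → αX.β] : [A → α.Xβ] ∈ I, X = 'x' })

Items with dot before 'x', with the dot advanced:
  [S → . x n S] → [S → x . n S]
Closure adds nothing (no advanced item has the dot before a non-terminal).

GOTO = { [S → x . n S] }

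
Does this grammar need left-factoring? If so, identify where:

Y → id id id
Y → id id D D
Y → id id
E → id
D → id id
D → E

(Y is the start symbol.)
Left-factoring is needed when two productions for the same non-terminal
share a common prefix on the right-hand side.

Productions for Y:
  Y → id id id
  Y → id id D D
  Y → id id
Productions for D:
  D → id id
  D → E

Found common prefix 'id id' in productions for Y

Answer: Yes, Y has productions with common prefix 'id id'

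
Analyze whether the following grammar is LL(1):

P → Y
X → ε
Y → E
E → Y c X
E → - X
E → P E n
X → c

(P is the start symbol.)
A grammar is LL(1) if for each non-terminal N with multiple productions, the predict sets of those productions are pairwise disjoint, where PREDICT(N → α) = (FIRST(α) \ {ε}) ∪ (FOLLOW(N) if α ⇒* ε).

Relevant sets:
  FIRST(Y) = { '-' }
  FIRST(P) = { '-' }
  FOLLOW(X) = { $, '-', 'c', 'n' }

For X:
  PREDICT(X → ε) = { $, '-', 'c', 'n' }
  PREDICT(X → c) = { 'c' }
For E:
  PREDICT(E → Y c X) = { '-' }
  PREDICT(E → '-' X) = { '-' }
  PREDICT(E → P E n) = { '-' }
P, Y have a single production, so nothing to check there.

Conflict found: Predict set conflict for X: { 'c' }
The grammar is NOT LL(1).

Answer: No. Predict set conflict for X: { 'c' }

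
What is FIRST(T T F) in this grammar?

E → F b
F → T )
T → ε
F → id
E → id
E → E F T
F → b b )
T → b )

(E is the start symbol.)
FIRST sets of the non-terminals involved (from the grammar, by fixed-point iteration):
  FIRST(T) = { 'b', ε }
  FIRST(F) = { ')', 'b', 'id' }

To compute FIRST(T T F), process the symbols left to right:
Symbol T is a non-terminal. Add FIRST(T) \ {ε} = { 'b' }
T is nullable (ε ∈ FIRST(T)), continue to the next symbol.
Symbol T is a non-terminal. Add FIRST(T) \ {ε} = { 'b' }
T is nullable (ε ∈ FIRST(T)), continue to the next symbol.
Symbol F is a non-terminal. Add FIRST(F) \ {ε} = { ')', 'b', 'id' }
F is not nullable (ε ∉ FIRST(F)), so stop here.
FIRST(T T F) = { ')', 'b', 'id' }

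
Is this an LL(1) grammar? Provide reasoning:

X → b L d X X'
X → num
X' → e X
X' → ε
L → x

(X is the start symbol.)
Relevant sets:
  FOLLOW(X') = { $, 'e' }

For X:
  PREDICT(X → b L d X X') = { 'b' }
  PREDICT(X → num) = { 'num' }
For X':
  PREDICT(X' → e X) = { 'e' }
  PREDICT(X' → ε) = { $, 'e' }
L has a single production, so nothing to check there.

Conflict found: Predict set conflict for X': { 'e' }
The grammar is NOT LL(1).

Answer: No. Predict set conflict for X': { 'e' }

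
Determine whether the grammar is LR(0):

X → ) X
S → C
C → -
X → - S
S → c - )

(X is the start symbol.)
Yes, the grammar is LR(0)

Augment with X' → X and build the canonical LR(0) collection (I0 = CLOSURE({[X' → . X]}), then GOTO on every symbol after a dot until no new states appear). It has 11 states:
  I0: { [X → . ) X], [X → . - S], [X' → . X] }  — shift
  I1: { [X → ) . X], [X → . ) X], [X → . - S] }  — shift
  I2: { [C → . -], [S → . C], [S → . c - )], [X → - . S] }  — shift
  I3: { [X' → X .] }  — accept
  I4: { [C → - .] }  — reduce
  I5: { [S → C .] }  — reduce
  I6: { [X → - S .] }  — reduce
  I7: { [S → c . - )] }  — shift
  I8: { [S → c - . )] }  — shift
  I9: { [S → c - ) .] }  — reduce
  I10: { [X → ) X .] }  — reduce

Every state is either a pure shift/goto state or contains exactly one complete item and nothing to shift — no conflicts. The grammar is LR(0).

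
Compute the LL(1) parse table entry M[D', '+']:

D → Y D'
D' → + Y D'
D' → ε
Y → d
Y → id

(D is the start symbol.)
D' → + Y D'

To find M[D', '+'], we find productions for D' where '+' is in the predict set (PREDICT(N → α) = (FIRST(α) \ {ε}) ∪ (FOLLOW(N) if α ⇒* ε)).

Relevant sets:
  FOLLOW(D') = { $ }

D' → + Y D': PREDICT = { '+' }
  '+' is in predict set, so this production goes in M[D', '+']
D' → ε: PREDICT = { $ }

M[D', '+'] = D' → + Y D'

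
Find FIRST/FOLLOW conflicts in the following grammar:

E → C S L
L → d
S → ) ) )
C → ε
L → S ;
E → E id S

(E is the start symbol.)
A FIRST/FOLLOW conflict occurs when a non-terminal N has a nullable alternative N → β (β ⇒* ε) and another alternative N → α with FIRST(α) ∩ FOLLOW(N) ≠ ∅: on such a lookahead the parser cannot decide between expanding α and letting N vanish via β.

Nullable non-terminals: C.
C has a nullable alternative but only one production, so nothing to check.

E, L, S have no nullable alternative, so no FIRST/FOLLOW check is needed there.

No FIRST/FOLLOW conflicts found.

Answer: No FIRST/FOLLOW conflicts.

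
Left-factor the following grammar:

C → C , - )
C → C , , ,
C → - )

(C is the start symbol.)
C → C , C'
C' → - )
C' → , ,
C → - )

Left-factoring transforms A → αβ₁ | αβ₂ into A → αA' and A' → β₁ | β₂
(α is the longest common prefix among the alternatives). Repeat until
no nonterminal has two alternatives with a common prefix.

Round 1: C has alternatives sharing prefix 'C ,'. Introduce C': C → C , C'
  Add: C' → - )
  Add: C' → , ,

No remaining common prefixes — done.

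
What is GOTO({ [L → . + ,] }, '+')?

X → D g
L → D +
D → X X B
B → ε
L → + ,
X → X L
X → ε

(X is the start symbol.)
GOTO(I, '+') = CLOSURE({ [A → αX.β] : [A → α.Xβ] ∈ I, X = '+' })

Items with dot before '+', with the dot advanced:
  [L → . + ,] → [L → + . ,]
Closure adds nothing (no advanced item has the dot before a non-terminal).

GOTO = { [L → + . ,] }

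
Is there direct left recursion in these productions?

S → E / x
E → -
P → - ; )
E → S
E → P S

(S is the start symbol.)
No direct left recursion

S → E / x: starts with E
E → -: starts with '-'
P → - ; ): starts with '-'
E → S: starts with S
E → P S: starts with P

No direct left recursion found.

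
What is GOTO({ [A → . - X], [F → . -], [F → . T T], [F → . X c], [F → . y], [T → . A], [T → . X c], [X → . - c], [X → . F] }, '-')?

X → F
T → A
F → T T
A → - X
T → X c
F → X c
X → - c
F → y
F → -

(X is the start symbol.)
GOTO(I, '-') = CLOSURE({ [A → αX.β] : [A → α.Xβ] ∈ I, X = '-' })

Items with dot before '-', with the dot advanced:
  [A → . - X] → [A → - . X]
  [F → . -] → [F → - .]
  [X → . - c] → [X → - . c]
Closure of the advanced items:
  [A → - . X] has the dot before X: add [X → . F], [X → . - c]
  [X → . F] has the dot before F: add [F → . T T], [F → . X c], [F → . y], [F → . -]
  [F → . T T] has the dot before T: add [T → . A], [T → . X c]
  [T → . A] has the dot before A: add [A → . - X]

GOTO = { [A → - . X], [A → . - X], [F → - .], [F → . -], [F → . T T], [F → . X c], [F → . y], [T → . A], [T → . X c], [X → - . c], [X → . - c], [X → . F] }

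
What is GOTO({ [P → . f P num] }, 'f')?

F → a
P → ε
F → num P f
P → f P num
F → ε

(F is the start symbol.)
{ [P → . f P num], [P → .], [P → f . P num] }

GOTO(I, 'f') = CLOSURE({ [A → αX.β] : [A → α.Xβ] ∈ I, X = 'f' })

Items with dot before 'f', with the dot advanced:
  [P → . f P num] → [P → f . P num]
Closure of the advanced items:
  [P → f . P num] has the dot before P: add [P → .], [P → . f P num]

GOTO = { [P → . f P num], [P → .], [P → f . P num] }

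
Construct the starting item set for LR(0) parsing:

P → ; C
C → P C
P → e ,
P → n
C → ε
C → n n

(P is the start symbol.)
{ [P → . ; C], [P → . e ,], [P → . n], [P' → . P] }

First, augment the grammar with P' → P
I₀ = CLOSURE({ [P' → . P] }):
  [P' → . P] has the dot before P: add [P → . ; C], [P → . e ,], [P → . n]
No further items can be added.

I₀ = { [P → . ; C], [P → . e ,], [P → . n], [P' → . P] }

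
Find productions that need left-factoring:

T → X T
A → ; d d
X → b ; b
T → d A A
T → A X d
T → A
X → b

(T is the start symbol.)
Yes, T has productions with common prefix 'A'; X has productions with common prefix 'b'

Left-factoring is needed when two productions for the same non-terminal
share a common prefix on the right-hand side.

Productions for T:
  T → X T
  T → d A A
  T → A X d
  T → A
Productions for X:
  X → b ; b
  X → b

Found common prefix 'A' in productions for T
Found common prefix 'b' in productions for X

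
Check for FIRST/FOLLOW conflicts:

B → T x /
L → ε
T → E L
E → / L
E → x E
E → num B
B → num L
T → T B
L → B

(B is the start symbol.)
Yes. L → B with FOLLOW(L) on { '/', 'num', 'x' }

A FIRST/FOLLOW conflict occurs when a non-terminal N has a nullable alternative N → β (β ⇒* ε) and another alternative N → α with FIRST(α) ∩ FOLLOW(N) ≠ ∅: on such a lookahead the parser cannot decide between expanding α and letting N vanish via β.

Nullable non-terminals: L.
FIRST sets used below: FIRST(B) = { '/', 'num', 'x' }

L: nullable alternative(s) L → ε; FOLLOW(L) = { $, '/', 'num', 'x' }
  L → ε: FIRST \ {ε} = { } — this is the only nullable alternative, skip
  L → B: FIRST \ {ε} = { '/', 'num', 'x' } — overlaps FOLLOW(L) on { '/', 'num', 'x' }: CONFLICT

B, E, T have no nullable alternative, so no FIRST/FOLLOW check is needed there.

So the grammar has 1 FIRST/FOLLOW conflict (marked CONFLICT above).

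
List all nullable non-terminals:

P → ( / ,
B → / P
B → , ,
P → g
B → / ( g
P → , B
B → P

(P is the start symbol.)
None

A non-terminal is nullable if it can derive ε (the empty string): either it has an ε-production, or it has a production whose right-hand side consists entirely of nullable non-terminals.

There are no ε-productions, so no non-terminal can derive ε.
No non-terminals are nullable.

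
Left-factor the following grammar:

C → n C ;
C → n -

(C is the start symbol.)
Left-factoring transforms A → αβ₁ | αβ₂ into A → αA' and A' → β₁ | β₂
(α is the longest common prefix among the alternatives). Repeat until
no nonterminal has two alternatives with a common prefix.

Round 1: C has alternatives sharing prefix 'n'. Introduce C': C → n C'
  Add: C' → C ;
  Add: C' → -

No remaining common prefixes — done.

Resulting grammar:
C → n C'
C' → C ;
C' → -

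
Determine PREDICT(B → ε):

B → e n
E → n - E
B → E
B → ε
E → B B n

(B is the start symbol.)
PREDICT(B → ε) = (FIRST(RHS) \ {ε}) ∪ (FOLLOW(B) if ε ∈ FIRST(RHS), i.e. RHS ⇒* ε)
The right-hand side is ε (FIRST(ε) = { ε }), so the predict set is FOLLOW(B) = { $, 'e', 'n' }
PREDICT(B → ε) = { $, 'e', 'n' }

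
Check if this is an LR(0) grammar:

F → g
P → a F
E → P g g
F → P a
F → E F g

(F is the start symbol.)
Augment with F' → F and build the canonical LR(0) collection (I0 = CLOSURE({[F' → . F]}), then GOTO on every symbol after a dot until no new states appear). It has 12 states:
  I0: { [E → . P g g], [F → . E F g], [F → . P a], [F → . g], [F' → . F], [P → . a F] }  — shift
  I1: { [E → . P g g], [F → . E F g], [F → . P a], [F → . g], [F → E . F g], [P → . a F] }  — shift
  I2: { [F' → F .] }  — accept
  I3: { [E → P . g g], [F → P . a] }  — shift
  I4: { [E → . P g g], [F → . E F g], [F → . P a], [F → . g], [P → . a F], [P → a . F] }  — shift
  I5: { [F → g .] }  — reduce
  I6: { [P → a F .] }  — reduce
  I7: { [F → P a .] }  — reduce
  I8: { [E → P g . g] }  — shift
  I9: { [E → P g g .] }  — reduce
  I10: { [F → E F . g] }  — shift
  I11: { [F → E F g .] }  — reduce

Every state is either a pure shift/goto state or contains exactly one complete item and nothing to shift — no conflicts. The grammar is LR(0).

Answer: Yes, the grammar is LR(0)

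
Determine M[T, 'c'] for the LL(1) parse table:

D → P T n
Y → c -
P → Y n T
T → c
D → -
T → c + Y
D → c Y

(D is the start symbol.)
T → c, T → c + Y

To find M[T, 'c'], we find productions for T where 'c' is in the predict set (PREDICT(N → α) = (FIRST(α) \ {ε}) ∪ (FOLLOW(N) if α ⇒* ε)).

T → c: PREDICT = { 'c' }
  'c' is in predict set, so this production goes in M[T, 'c']
T → c + Y: PREDICT = { 'c' }
  'c' is in predict set, so this production goes in M[T, 'c']

M[T, 'c'] = T → c, T → c + Y  (a multiply-defined cell — the grammar is not LL(1))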